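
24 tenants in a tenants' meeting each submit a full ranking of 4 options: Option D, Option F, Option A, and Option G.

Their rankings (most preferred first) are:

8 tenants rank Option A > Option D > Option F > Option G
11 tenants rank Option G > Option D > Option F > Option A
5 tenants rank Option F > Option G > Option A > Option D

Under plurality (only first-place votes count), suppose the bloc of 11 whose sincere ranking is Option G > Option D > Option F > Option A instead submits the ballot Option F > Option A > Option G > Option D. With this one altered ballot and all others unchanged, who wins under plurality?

Option F

First-place totals with the altered ballot: Option D 0, Option F 16, Option A 8, Option G 0.
The switch changes the winner from Option G to Option F.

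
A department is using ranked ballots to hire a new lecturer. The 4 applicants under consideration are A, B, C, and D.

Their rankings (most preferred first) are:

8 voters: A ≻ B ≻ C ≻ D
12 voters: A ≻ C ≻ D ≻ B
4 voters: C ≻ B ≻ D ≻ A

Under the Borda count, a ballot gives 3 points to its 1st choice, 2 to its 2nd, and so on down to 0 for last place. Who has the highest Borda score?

A

Borda scores:
  A: 8·3 + 12·3 + 4·0 = 60
  B: 8·2 + 12·0 + 4·2 = 24
  C: 8·1 + 12·2 + 4·3 = 44
  D: 8·0 + 12·1 + 4·1 = 16
A has the highest total.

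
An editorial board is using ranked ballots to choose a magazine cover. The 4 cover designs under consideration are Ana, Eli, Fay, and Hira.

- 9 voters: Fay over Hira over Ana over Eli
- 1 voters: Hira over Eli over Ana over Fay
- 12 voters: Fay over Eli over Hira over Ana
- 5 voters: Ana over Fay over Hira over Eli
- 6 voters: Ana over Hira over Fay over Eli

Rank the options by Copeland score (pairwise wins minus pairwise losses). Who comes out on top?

Fay

Pairwise results:
  Ana vs Eli: Ana wins 20–13.
  Ana vs Fay: Fay wins 21–12.
  Ana vs Hira: Hira wins 22–11.
  Eli vs Fay: Fay wins 32–1.
  Eli vs Hira: Hira wins 21–12.
  Fay vs Hira: Fay wins 26–7.
Copeland scores (wins − losses):
  Ana: 1 − 2 = -1
  Eli: 0 − 3 = -3
  Fay: 3 − 0 = 3
  Hira: 2 − 1 = 1
Fay has the best Copeland score.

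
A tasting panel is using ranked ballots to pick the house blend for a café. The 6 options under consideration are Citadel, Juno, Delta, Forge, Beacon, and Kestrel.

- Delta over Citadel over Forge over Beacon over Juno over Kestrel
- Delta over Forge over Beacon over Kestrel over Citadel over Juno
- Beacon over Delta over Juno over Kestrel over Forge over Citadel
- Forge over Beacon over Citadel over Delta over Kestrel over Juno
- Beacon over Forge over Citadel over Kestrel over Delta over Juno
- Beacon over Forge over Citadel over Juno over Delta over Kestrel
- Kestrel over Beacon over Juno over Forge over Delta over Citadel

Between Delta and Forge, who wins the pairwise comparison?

Forge

Ballots ranking Delta above Forge: 3.
Ballots ranking Forge above Delta: 4.
Forge wins the head-to-head, 4–3.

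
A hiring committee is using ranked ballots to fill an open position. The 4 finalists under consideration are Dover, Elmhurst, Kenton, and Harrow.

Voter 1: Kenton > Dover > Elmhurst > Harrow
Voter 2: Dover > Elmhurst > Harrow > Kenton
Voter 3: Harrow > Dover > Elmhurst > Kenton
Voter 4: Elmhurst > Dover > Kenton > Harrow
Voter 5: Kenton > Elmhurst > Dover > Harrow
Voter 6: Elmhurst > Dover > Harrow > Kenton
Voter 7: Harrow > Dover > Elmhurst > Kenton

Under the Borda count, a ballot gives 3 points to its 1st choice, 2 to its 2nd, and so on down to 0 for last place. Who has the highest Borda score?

Dover

Borda scores:
  Dover: 2 + 3 + 2 + 2 + 1 + 2 + 2 = 14
  Elmhurst: 1 + 2 + 1 + 3 + 2 + 3 + 1 = 13
  Kenton: 3 + 0 + 0 + 1 + 3 + 0 + 0 = 7
  Harrow: 0 + 1 + 3 + 0 + 0 + 1 + 3 = 8
Dover has the highest total.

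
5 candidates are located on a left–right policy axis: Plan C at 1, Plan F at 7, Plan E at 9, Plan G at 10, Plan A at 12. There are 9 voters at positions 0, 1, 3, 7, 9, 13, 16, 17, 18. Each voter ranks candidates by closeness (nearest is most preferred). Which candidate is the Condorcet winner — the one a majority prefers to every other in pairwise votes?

Plan E

With single-peaked preferences on a line, the Condorcet winner is the candidate closest to the median voter.
The median voter (position 9) is closest to Plan E at 9.
Check: Plan E vs Plan C — voters closer to Plan E: 6 of 9.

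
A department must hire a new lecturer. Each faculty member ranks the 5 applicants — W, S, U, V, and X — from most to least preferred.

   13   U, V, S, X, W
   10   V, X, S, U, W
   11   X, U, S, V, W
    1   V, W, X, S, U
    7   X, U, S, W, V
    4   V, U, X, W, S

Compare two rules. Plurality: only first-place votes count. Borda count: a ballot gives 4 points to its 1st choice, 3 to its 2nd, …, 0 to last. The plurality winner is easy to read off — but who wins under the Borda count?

U

Plurality first-place counts: W 0, S 0, U 13, V 15, X 18 → X.
Borda totals: W 14, S 83, U 128, V 110, X 125 → U.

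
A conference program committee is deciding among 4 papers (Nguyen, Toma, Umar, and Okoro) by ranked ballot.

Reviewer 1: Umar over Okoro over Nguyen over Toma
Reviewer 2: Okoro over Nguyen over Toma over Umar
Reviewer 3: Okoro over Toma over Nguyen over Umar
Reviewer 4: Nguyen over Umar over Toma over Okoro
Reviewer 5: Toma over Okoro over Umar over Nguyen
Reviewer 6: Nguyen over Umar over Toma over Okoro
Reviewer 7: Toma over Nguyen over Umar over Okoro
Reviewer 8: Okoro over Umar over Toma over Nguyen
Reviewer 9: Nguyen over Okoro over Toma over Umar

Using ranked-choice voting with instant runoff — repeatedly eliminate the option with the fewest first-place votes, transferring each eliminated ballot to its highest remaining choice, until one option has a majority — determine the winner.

Okoro

Round 1: Nguyen 3, Okoro 3, Toma 2, Umar 1. Umar has the fewest and is eliminated.
Round 2: Okoro 4, Nguyen 3, Toma 2. Toma has the fewest and is eliminated.
Round 3: Okoro 5, Nguyen 4. Okoro has a majority.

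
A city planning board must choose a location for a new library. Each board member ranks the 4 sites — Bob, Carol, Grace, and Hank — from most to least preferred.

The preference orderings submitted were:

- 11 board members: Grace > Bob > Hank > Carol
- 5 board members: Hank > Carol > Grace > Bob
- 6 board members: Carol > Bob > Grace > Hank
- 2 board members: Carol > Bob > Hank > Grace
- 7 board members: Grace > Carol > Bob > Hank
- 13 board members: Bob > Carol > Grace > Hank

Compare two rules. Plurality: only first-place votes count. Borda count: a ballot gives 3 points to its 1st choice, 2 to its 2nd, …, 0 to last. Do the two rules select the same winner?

Plurality first-place counts: Bob 13, Carol 8, Grace 18, Hank 5 → Grace.
Borda totals: Bob 84, Carol 74, Grace 78, Hank 28 → Bob.
The two rules disagree: plurality picks Grace, Borda picks Bob.

No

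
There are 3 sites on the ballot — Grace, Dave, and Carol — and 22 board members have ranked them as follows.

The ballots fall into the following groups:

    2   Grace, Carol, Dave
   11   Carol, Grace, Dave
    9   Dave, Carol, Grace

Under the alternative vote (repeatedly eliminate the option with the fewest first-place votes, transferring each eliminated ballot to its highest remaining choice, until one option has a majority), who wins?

Round 1: Carol 11, Dave 9, Grace 2. Grace has the fewest and is eliminated.
Round 2: Carol 13, Dave 9. Carol has a majority.

Carol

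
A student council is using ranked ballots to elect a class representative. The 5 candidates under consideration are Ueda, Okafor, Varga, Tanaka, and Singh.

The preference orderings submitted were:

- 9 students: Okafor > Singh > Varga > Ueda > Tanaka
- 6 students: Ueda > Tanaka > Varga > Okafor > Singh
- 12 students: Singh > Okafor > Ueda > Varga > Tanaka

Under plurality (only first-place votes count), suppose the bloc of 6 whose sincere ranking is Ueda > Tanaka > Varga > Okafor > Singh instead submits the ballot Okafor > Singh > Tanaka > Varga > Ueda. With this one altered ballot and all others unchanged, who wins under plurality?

Okafor

First-place totals with the altered ballot: Ueda 0, Okafor 15, Varga 0, Tanaka 0, Singh 12.
The switch changes the winner from Singh to Okafor.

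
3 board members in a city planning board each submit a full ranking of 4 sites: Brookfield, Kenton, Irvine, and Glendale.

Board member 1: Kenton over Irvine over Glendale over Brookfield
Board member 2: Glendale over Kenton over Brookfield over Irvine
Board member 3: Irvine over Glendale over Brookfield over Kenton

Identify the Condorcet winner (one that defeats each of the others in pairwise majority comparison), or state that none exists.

Head-to-head results (3 voters total):
Brookfield vs Kenton: Kenton wins 2–1.
Brookfield vs Irvine: Irvine wins 2–1.
Brookfield vs Glendale: Glendale wins 3–0.
Kenton vs Irvine: Kenton wins 2–1.
Kenton vs Glendale: Glendale wins 2–1.
Irvine vs Glendale: Irvine wins 2–1.
No candidate beats all others: Kenton beats Irvine beats Glendale beats Kenton, a majority cycle.

No Condorcet winner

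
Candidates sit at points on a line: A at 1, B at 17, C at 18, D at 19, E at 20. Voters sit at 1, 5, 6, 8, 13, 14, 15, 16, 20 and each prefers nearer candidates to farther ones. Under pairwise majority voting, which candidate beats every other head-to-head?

With single-peaked preferences on a line, the Condorcet winner is the candidate closest to the median voter.
The median voter (position 13) is closest to B at 17.
Check: B vs A — voters closer to B: 5 of 9.

B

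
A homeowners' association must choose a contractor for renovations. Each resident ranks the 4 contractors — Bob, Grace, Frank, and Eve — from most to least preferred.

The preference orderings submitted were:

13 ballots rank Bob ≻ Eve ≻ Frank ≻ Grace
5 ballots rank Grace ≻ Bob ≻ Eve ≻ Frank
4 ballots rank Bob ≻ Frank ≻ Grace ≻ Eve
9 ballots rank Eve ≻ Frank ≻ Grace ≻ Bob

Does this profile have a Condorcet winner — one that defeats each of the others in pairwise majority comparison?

Head-to-head results (31 voters total):
Bob vs Grace: Bob wins 17–14.
Bob vs Frank: Bob wins 22–9.
Bob vs Eve: Bob wins 22–9.
Grace vs Frank: Frank wins 26–5.
Grace vs Eve: Eve wins 22–9.
Frank vs Eve: Eve wins 27–4.
Bob beats each rival — Grace (17–14), Frank (22–9), Eve (22–9) — so Bob is the Condorcet winner.

Yes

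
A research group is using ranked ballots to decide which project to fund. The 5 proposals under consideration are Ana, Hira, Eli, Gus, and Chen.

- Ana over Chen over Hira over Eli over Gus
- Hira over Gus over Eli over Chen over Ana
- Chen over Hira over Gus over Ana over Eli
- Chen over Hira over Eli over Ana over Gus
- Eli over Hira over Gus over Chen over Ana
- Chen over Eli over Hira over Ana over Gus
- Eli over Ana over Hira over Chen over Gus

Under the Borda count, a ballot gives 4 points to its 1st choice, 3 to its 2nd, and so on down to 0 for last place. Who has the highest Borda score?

Hira

Borda scores:
  Ana: 4 + 0 + 1 + 1 + 0 + 1 + 3 = 10
  Hira: 2 + 4 + 3 + 3 + 3 + 2 + 2 = 19
  Eli: 1 + 2 + 0 + 2 + 4 + 3 + 4 = 16
  Gus: 0 + 3 + 2 + 0 + 2 + 0 + 0 = 7
  Chen: 3 + 1 + 4 + 4 + 1 + 4 + 1 = 18
Hira has the highest total.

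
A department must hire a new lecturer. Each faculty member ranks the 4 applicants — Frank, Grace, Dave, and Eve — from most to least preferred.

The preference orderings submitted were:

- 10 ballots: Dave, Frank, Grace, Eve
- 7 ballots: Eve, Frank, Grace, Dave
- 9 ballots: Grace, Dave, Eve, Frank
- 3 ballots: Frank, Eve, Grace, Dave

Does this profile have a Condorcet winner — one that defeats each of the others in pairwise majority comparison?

No

Head-to-head results (29 voters total):
Frank vs Grace: Frank wins 20–9.
Frank vs Dave: Dave wins 19–10.
Frank vs Eve: Eve wins 16–13.
Grace vs Dave: Grace wins 19–10.
Grace vs Eve: Grace wins 19–10.
Dave vs Eve: Dave wins 19–10.
No candidate beats all others: Frank beats Grace beats Dave beats Frank, a majority cycle.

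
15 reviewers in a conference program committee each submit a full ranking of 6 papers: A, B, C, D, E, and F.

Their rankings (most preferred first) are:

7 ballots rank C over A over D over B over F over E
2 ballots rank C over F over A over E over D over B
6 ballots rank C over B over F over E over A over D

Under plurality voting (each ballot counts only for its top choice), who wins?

First-place vote totals:
  A: 0
  B: 0
  C: 15
  D: 0
  E: 0
  F: 0
C has the most first-place votes.

C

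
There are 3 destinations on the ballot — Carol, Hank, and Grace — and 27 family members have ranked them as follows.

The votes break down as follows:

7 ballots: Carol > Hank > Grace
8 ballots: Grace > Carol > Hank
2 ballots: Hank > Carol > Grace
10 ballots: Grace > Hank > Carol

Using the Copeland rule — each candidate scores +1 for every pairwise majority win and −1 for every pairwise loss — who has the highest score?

Grace

Pairwise results:
  Carol vs Hank: Carol wins 15–12.
  Carol vs Grace: Grace wins 18–9.
  Hank vs Grace: Grace wins 18–9.
Copeland scores (wins − losses):
  Carol: 1 − 1 = 0
  Hank: 0 − 2 = -2
  Grace: 2 − 0 = 2
Grace has the best Copeland score.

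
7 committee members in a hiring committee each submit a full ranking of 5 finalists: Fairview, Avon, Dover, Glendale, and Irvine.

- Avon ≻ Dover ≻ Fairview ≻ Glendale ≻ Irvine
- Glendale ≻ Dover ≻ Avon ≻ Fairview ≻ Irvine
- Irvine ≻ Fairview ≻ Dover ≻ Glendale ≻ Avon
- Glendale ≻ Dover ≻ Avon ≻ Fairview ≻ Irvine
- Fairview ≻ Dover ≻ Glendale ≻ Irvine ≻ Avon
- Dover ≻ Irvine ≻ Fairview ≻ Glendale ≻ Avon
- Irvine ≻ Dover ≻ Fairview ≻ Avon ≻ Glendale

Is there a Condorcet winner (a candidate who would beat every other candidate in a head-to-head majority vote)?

Head-to-head results (7 voters total):
Fairview vs Avon: Fairview wins 4–3.
Fairview vs Dover: Dover wins 5–2.
Fairview vs Glendale: Fairview wins 5–2.
Fairview vs Irvine: Fairview wins 4–3.
Avon vs Dover: Dover wins 6–1.
Avon vs Glendale: Glendale wins 5–2.
Avon vs Irvine: Irvine wins 4–3.
Dover vs Glendale: Dover wins 5–2.
Dover vs Irvine: Dover wins 5–2.
Glendale vs Irvine: Glendale wins 4–3.
Dover beats each rival — Fairview (5–2), Avon (6–1), Glendale (5–2), Irvine (5–2) — so Dover is the Condorcet winner.

Yes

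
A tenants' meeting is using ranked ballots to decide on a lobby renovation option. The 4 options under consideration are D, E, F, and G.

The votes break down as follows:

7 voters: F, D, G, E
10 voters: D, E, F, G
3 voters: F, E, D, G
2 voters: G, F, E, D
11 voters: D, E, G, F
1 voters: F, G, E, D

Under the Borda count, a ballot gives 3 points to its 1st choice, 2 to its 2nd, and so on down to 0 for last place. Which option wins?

Borda scores:
  D: 7·2 + 10·3 + 3·1 + 2·0 + 11·3 + 0 = 80
  E: 7·0 + 10·2 + 3·2 + 2·1 + 11·2 + 1 = 51
  F: 7·3 + 10·1 + 3·3 + 2·2 + 11·0 + 3 = 47
  G: 7·1 + 10·0 + 3·0 + 2·3 + 11·1 + 2 = 26
D has the highest total.

D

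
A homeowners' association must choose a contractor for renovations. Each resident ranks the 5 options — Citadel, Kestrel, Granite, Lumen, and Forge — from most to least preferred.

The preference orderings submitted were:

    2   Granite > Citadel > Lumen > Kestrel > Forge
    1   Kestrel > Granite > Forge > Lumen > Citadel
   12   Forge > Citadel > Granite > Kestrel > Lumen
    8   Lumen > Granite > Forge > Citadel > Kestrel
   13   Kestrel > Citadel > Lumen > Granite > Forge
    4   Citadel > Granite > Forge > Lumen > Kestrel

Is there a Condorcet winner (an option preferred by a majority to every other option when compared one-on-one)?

No

Head-to-head results (40 voters total):
Citadel vs Kestrel: Citadel wins 26–14.
Citadel vs Granite: Citadel wins 29–11.
Citadel vs Lumen: Citadel wins 31–9.
Citadel vs Forge: Forge wins 21–19.
Kestrel vs Granite: Granite wins 26–14.
Kestrel vs Lumen: Kestrel wins 26–14.
Kestrel vs Forge: Forge wins 24–16.
Granite vs Lumen: Lumen wins 21–19.
Granite vs Forge: Granite wins 28–12.
Lumen vs Forge: Lumen wins 23–17.
No candidate beats all others: Citadel beats Granite beats Forge beats Citadel, a majority cycle.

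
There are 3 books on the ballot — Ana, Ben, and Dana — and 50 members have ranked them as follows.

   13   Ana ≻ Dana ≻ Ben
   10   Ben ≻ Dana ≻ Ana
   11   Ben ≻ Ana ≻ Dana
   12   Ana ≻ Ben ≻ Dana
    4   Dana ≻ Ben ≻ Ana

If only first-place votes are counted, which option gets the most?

Ana

First-place vote totals:
  Ana: 25
  Ben: 21
  Dana: 4
Ana has the most first-place votes.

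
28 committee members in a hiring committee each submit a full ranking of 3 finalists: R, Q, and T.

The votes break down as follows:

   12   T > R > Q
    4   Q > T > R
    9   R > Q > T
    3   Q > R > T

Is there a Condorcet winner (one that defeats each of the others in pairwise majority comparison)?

Head-to-head results (28 voters total):
R vs Q: R wins 21–7.
R vs T: T wins 16–12.
Q vs T: Q wins 16–12.
No candidate beats all others: R beats Q beats T beats R, a majority cycle.

No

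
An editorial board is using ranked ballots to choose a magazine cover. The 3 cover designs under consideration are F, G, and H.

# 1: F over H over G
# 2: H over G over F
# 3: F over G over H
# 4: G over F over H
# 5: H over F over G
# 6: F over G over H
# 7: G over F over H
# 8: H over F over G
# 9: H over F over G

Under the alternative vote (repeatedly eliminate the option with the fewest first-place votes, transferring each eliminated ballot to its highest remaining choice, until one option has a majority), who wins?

F

Round 1: H 4, F 3, G 2. G has the fewest and is eliminated.
Round 2: F 5, H 4. F has a majority.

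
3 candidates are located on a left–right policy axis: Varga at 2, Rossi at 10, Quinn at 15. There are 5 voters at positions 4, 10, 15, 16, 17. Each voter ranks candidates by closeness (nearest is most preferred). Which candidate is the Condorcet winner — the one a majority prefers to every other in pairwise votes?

With single-peaked preferences on a line, the Condorcet winner is the candidate closest to the median voter.
The median voter (position 15) is closest to Quinn at 15.
Check: Quinn vs Varga — voters closer to Quinn: 4 of 5.

Quinn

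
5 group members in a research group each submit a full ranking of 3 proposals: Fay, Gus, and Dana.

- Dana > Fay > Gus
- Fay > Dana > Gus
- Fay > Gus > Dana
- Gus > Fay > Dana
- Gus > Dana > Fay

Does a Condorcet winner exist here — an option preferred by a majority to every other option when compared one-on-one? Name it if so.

Head-to-head results (5 voters total):
Fay vs Gus: Fay wins 3–2.
Fay vs Dana: Fay wins 3–2.
Gus vs Dana: Gus wins 3–2.
Fay beats each rival — Gus (3–2), Dana (3–2) — so Fay is the Condorcet winner.

Fay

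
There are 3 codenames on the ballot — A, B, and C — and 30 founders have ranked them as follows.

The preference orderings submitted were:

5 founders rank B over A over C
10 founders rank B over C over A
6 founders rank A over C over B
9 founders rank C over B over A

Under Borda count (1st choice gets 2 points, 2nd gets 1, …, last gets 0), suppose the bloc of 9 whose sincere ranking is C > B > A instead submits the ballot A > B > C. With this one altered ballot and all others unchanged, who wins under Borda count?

Borda totals with the altered ballot: A 35, B 39, C 16.
The winner is unchanged: still B.

B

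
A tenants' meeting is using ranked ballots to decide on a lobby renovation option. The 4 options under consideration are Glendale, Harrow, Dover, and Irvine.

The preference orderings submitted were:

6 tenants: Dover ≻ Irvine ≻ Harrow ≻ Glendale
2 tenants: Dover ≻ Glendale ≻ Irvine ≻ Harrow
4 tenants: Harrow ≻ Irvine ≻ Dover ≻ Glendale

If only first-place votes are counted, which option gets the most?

Dover

First-place vote totals:
  Glendale: 0
  Harrow: 4
  Dover: 8
  Irvine: 0
Dover has the most first-place votes.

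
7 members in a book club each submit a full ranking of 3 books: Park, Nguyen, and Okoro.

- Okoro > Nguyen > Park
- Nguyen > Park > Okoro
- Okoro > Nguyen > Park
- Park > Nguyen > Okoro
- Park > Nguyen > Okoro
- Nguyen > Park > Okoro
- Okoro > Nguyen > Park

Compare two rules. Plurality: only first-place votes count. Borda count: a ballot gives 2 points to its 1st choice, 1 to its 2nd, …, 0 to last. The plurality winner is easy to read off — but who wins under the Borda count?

Plurality first-place counts: Park 2, Nguyen 2, Okoro 3 → Okoro.
Borda totals: Park 6, Nguyen 9, Okoro 6 → Nguyen.

Nguyen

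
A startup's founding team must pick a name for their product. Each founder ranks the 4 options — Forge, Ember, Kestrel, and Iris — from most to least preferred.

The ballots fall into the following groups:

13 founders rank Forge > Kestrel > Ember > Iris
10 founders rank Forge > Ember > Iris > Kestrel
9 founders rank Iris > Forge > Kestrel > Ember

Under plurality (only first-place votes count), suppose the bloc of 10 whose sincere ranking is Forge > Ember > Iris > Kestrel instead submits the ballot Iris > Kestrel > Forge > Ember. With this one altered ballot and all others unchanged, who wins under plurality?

First-place totals with the altered ballot: Forge 13, Ember 0, Kestrel 0, Iris 19.
The switch changes the winner from Forge to Iris.

Iris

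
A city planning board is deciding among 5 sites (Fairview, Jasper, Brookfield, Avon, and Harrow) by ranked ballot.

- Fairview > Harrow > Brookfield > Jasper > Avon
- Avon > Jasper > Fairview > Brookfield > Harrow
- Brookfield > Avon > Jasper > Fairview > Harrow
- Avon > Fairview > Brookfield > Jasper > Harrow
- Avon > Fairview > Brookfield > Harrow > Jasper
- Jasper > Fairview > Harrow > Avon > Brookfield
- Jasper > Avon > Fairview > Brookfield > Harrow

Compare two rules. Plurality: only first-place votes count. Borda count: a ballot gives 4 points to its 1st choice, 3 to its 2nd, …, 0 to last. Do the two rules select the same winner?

Plurality first-place counts: Fairview 1, Jasper 2, Brookfield 1, Avon 3, Harrow 0 → Avon.
Borda totals: Fairview 18, Jasper 15, Brookfield 12, Avon 19, Harrow 6 → Avon.
The two rules agree on Avon.

Yes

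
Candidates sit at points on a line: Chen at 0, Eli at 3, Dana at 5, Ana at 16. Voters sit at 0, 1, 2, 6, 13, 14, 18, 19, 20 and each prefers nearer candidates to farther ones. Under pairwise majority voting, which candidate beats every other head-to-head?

Ana

With single-peaked preferences on a line, the Condorcet winner is the candidate closest to the median voter.
The median voter (position 13) is closest to Ana at 16.
Check: Ana vs Eli — voters closer to Ana: 5 of 9.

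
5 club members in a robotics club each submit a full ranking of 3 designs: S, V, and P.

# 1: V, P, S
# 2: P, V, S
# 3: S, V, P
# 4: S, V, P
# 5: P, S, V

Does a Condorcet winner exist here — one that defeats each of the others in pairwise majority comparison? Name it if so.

Head-to-head results (5 voters total):
S vs V: S wins 3–2.
S vs P: P wins 3–2.
V vs P: V wins 3–2.
No candidate beats all others: S beats V beats P beats S, a majority cycle.

No Condorcet winner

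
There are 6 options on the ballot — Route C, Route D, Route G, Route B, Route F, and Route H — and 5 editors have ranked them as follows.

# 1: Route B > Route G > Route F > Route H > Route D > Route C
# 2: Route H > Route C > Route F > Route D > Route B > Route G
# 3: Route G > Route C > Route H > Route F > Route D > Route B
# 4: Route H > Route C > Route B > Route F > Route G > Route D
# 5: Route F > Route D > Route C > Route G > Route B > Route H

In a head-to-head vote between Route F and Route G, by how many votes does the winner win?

Ballots ranking Route F above Route G: 3.
Ballots ranking Route G above Route F: 2.
Route F wins 3–2, a margin of 1.

1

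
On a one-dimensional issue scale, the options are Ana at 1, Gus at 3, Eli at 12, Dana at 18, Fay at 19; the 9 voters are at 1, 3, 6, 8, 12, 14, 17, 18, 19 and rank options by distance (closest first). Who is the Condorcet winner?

With single-peaked preferences on a line, the Condorcet winner is the candidate closest to the median voter.
The median voter (position 12) is closest to Eli at 12.
Check: Eli vs Gus — voters closer to Eli: 6 of 9.

Eli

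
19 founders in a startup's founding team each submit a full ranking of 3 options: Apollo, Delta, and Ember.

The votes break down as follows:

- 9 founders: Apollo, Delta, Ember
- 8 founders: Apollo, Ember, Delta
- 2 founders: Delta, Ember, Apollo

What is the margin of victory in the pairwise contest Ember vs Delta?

3

Ballots ranking Ember above Delta: 8.
Ballots ranking Delta above Ember: 9+2 = 11.
Delta wins 11–8, a margin of 3.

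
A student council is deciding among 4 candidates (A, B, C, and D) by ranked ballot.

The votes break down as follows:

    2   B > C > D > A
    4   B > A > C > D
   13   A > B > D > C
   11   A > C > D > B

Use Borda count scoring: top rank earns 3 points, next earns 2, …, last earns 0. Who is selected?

Borda scores:
  A: 2·0 + 4·2 + 13·3 + 11·3 = 80
  B: 2·3 + 4·3 + 13·2 + 11·0 = 44
  C: 2·2 + 4·1 + 13·0 + 11·2 = 30
  D: 2·1 + 4·0 + 13·1 + 11·1 = 26
A has the highest total.

A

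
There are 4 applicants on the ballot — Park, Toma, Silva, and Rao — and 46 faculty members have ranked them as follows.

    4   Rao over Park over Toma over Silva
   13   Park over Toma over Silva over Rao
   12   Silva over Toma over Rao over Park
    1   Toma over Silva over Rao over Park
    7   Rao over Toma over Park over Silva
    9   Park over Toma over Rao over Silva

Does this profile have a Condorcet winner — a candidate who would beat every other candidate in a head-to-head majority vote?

No

Head-to-head results (46 voters total):
Park vs Toma: Park wins 26–20.
Park vs Silva: Park wins 33–13.
Park vs Rao: Rao wins 24–22.
Toma vs Silva: Toma wins 34–12.
Toma vs Rao: Toma wins 35–11.
Silva vs Rao: Silva wins 26–20.
No candidate beats all others: Park beats Toma beats Rao beats Park, a majority cycle.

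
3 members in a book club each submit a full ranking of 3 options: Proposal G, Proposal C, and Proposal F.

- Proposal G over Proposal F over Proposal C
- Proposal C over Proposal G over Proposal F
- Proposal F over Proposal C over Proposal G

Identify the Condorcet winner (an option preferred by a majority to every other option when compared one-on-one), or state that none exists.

None — there is no Condorcet winner

Head-to-head results (3 voters total):
Proposal G vs Proposal C: Proposal C wins 2–1.
Proposal G vs Proposal F: Proposal G wins 2–1.
Proposal C vs Proposal F: Proposal F wins 2–1.
No candidate beats all others: Proposal G beats Proposal F beats Proposal C beats Proposal G, a majority cycle.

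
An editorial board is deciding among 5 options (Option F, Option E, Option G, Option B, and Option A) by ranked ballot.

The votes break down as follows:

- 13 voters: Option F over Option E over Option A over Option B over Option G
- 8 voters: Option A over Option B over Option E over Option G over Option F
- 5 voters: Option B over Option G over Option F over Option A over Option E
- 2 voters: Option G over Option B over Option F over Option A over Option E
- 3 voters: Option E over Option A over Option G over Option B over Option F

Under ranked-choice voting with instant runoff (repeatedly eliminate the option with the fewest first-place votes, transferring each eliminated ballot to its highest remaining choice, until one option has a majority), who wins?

Option F

Round 1: Option F 13, Option A 8, Option B 5, Option E 3, Option G 2. Option G has the fewest and is eliminated.
Round 2: Option F 13, Option A 8, Option B 7, Option E 3. Option E has the fewest and is eliminated.
Round 3: Option F 13, Option A 11, Option B 7. Option B has the fewest and is eliminated.
Round 4: Option F 20, Option A 11. Option F has a majority.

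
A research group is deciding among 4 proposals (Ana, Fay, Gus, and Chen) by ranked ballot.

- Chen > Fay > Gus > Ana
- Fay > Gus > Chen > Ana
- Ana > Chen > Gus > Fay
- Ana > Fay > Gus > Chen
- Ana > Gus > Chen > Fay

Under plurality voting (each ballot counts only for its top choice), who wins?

First-place vote totals:
  Ana: 3
  Fay: 1
  Gus: 0
  Chen: 1
Ana has the most first-place votes.

Ana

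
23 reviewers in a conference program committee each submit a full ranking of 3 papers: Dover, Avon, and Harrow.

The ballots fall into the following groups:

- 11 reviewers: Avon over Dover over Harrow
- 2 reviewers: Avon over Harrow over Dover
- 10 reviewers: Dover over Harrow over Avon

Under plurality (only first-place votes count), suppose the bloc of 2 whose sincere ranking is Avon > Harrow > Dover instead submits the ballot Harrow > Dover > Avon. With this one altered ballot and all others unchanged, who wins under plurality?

First-place totals with the altered ballot: Dover 10, Avon 11, Harrow 2.
The winner is unchanged: still Avon.

Avon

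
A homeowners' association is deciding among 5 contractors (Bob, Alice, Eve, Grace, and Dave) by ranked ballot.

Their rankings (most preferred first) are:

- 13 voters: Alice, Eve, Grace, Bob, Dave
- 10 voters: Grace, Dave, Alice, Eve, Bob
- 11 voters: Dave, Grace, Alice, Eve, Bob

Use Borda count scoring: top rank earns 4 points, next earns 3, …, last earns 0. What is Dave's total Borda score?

Borda scores:
  Bob: 13·1 + 10·0 + 11·0 = 13
  Alice: 13·4 + 10·2 + 11·2 = 94
  Eve: 13·3 + 10·1 + 11·1 = 60
  Grace: 13·2 + 10·4 + 11·3 = 99
  Dave: 13·0 + 10·3 + 11·4 = 74

74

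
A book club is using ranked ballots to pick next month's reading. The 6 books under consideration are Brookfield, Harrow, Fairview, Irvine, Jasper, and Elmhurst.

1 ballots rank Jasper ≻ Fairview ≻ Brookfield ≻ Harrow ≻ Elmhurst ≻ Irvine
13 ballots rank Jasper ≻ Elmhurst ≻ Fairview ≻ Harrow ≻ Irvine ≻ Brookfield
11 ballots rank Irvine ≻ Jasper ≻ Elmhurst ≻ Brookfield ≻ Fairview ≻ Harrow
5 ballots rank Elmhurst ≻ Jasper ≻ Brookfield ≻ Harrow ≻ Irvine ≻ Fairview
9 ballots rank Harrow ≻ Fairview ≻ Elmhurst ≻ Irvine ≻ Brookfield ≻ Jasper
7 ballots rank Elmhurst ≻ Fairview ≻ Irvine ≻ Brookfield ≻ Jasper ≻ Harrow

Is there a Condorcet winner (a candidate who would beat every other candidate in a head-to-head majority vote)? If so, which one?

Head-to-head results (46 voters total):
Brookfield vs Harrow: Brookfield wins 24–22.
Brookfield vs Fairview: Fairview wins 30–16.
Brookfield vs Irvine: Irvine wins 40–6.
Brookfield vs Jasper: Jasper wins 30–16.
Brookfield vs Elmhurst: Elmhurst wins 45–1.
Harrow vs Fairview: Fairview wins 32–14.
Harrow vs Irvine: Harrow wins 28–18.
Harrow vs Jasper: Jasper wins 37–9.
Harrow vs Elmhurst: Elmhurst wins 36–10.
Fairview vs Irvine: Fairview wins 30–16.
Fairview vs Jasper: Jasper wins 30–16.
Fairview vs Elmhurst: Elmhurst wins 36–10.
Irvine vs Jasper: Irvine wins 27–19.
Irvine vs Elmhurst: Elmhurst wins 35–11.
Jasper vs Elmhurst: Jasper wins 25–21.
No candidate beats all others: Brookfield beats Harrow beats Irvine beats Brookfield, a majority cycle.

None — there is no Condorcet winner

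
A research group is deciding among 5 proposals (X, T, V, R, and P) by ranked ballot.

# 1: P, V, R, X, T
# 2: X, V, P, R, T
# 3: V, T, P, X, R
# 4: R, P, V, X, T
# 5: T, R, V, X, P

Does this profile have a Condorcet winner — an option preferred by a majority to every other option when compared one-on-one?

Yes

Head-to-head results (5 voters total):
X vs T: X wins 3–2.
X vs V: V wins 4–1.
X vs R: R wins 3–2.
X vs P: P wins 3–2.
T vs V: V wins 4–1.
T vs R: R wins 3–2.
T vs P: P wins 3–2.
V vs R: V wins 3–2.
V vs P: V wins 3–2.
R vs P: P wins 3–2.
V beats each rival — X (4–1), T (4–1), R (3–2), P (3–2) — so V is the Condorcet winner.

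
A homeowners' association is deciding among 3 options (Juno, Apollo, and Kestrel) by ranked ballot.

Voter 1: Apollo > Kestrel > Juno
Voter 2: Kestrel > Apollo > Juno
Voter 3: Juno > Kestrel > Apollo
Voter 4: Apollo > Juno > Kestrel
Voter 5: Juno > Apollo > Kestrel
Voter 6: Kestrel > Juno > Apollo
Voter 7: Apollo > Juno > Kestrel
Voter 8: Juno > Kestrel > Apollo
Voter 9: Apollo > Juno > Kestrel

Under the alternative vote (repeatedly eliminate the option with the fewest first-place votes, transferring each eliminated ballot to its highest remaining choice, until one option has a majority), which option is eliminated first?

Kestrel

Round 1: Apollo 4, Juno 3, Kestrel 2. Kestrel has the fewest and is eliminated.
Round 2: Apollo 5, Juno 4. Apollo has a majority.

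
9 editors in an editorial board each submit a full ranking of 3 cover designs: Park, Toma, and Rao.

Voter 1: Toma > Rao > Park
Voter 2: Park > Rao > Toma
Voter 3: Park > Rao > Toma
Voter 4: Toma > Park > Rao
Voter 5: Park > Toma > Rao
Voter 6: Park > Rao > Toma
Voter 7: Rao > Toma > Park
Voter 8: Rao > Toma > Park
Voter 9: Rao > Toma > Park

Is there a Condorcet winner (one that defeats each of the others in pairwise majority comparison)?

No

Head-to-head results (9 voters total):
Park vs Toma: Toma wins 5–4.
Park vs Rao: Park wins 5–4.
Toma vs Rao: Rao wins 6–3.
No candidate beats all others: Park beats Rao beats Toma beats Park, a majority cycle.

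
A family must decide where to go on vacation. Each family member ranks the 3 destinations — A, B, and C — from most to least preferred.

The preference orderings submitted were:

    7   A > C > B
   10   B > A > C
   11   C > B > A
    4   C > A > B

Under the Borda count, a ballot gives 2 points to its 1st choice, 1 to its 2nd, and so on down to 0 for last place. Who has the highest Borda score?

Borda scores:
  A: 7·2 + 10·1 + 11·0 + 4·1 = 28
  B: 7·0 + 10·2 + 11·1 + 4·0 = 31
  C: 7·1 + 10·0 + 11·2 + 4·2 = 37
C has the highest total.

C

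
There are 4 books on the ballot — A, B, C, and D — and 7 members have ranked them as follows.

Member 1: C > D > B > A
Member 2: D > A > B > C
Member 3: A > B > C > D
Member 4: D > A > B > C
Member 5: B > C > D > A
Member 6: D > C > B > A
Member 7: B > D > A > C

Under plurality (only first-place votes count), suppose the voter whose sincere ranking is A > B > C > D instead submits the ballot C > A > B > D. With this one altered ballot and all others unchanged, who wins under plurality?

D

First-place totals with the altered ballot: A 0, B 2, C 2, D 3.
The winner is unchanged: still D.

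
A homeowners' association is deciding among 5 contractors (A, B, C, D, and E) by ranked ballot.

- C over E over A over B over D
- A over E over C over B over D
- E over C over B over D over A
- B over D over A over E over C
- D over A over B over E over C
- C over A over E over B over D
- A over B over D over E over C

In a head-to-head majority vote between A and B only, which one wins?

A

Ballots ranking A above B: 5.
Ballots ranking B above A: 2.
A wins the head-to-head, 5–2.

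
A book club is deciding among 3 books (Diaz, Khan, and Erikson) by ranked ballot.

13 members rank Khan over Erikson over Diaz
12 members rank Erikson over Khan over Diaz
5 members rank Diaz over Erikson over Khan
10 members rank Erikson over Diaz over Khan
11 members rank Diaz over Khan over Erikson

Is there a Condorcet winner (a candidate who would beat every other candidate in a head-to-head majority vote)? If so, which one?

Erikson

Head-to-head results (51 voters total):
Diaz vs Khan: Diaz wins 26–25.
Diaz vs Erikson: Erikson wins 35–16.
Khan vs Erikson: Erikson wins 27–24.
Erikson beats each rival — Diaz (35–16), Khan (27–24) — so Erikson is the Condorcet winner.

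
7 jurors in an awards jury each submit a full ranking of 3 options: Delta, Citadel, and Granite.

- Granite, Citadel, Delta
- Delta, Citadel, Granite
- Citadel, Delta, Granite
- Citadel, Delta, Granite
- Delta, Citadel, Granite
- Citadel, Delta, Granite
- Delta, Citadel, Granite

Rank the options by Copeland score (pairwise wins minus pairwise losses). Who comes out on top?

Citadel

Pairwise results:
  Delta vs Citadel: Citadel wins 4–3.
  Delta vs Granite: Delta wins 6–1.
  Citadel vs Granite: Citadel wins 6–1.
Copeland scores (wins − losses):
  Delta: 1 − 1 = 0
  Citadel: 2 − 0 = 2
  Granite: 0 − 2 = -2
Citadel has the best Copeland score.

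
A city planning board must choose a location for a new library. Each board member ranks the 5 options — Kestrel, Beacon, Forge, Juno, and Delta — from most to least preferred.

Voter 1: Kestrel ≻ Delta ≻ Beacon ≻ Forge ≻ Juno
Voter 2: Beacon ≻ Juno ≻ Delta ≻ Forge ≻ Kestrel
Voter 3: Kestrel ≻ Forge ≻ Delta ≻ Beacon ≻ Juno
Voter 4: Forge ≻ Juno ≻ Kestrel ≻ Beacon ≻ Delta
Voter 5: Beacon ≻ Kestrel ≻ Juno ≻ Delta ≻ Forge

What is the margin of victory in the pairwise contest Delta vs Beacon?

Ballots ranking Delta above Beacon: 2.
Ballots ranking Beacon above Delta: 3.
Beacon wins 3–2, a margin of 1.

1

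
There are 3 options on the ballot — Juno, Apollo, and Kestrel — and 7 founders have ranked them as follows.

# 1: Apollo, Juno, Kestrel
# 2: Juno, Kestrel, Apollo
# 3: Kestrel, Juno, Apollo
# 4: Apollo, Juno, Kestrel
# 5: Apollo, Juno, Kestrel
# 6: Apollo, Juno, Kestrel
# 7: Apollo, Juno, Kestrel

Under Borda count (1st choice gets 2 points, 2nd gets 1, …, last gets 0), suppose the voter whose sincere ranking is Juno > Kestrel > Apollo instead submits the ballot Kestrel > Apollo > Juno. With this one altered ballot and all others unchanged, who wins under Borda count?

Borda totals with the altered ballot: Juno 6, Apollo 11, Kestrel 4.
The winner is unchanged: still Apollo.

Apollo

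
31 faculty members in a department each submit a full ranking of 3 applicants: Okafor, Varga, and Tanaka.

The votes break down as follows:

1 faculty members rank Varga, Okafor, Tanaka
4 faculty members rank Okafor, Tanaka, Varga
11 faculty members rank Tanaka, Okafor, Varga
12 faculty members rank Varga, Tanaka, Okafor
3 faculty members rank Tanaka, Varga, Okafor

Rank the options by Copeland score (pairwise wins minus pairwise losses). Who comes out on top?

Pairwise results:
  Okafor vs Varga: Varga wins 16–15.
  Okafor vs Tanaka: Tanaka wins 26–5.
  Varga vs Tanaka: Tanaka wins 18–13.
Copeland scores (wins − losses):
  Okafor: 0 − 2 = -2
  Varga: 1 − 1 = 0
  Tanaka: 2 − 0 = 2
Tanaka has the best Copeland score.

Tanaka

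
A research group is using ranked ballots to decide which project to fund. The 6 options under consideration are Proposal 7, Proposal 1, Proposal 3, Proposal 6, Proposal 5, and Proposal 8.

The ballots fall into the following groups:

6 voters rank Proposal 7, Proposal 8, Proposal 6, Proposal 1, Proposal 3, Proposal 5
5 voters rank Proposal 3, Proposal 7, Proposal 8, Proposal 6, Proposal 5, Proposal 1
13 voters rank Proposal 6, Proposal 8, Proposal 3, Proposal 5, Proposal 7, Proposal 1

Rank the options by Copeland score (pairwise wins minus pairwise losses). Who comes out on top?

Pairwise results:
  Proposal 7 vs Proposal 1: Proposal 7 wins 24–0.
  Proposal 7 vs Proposal 3: Proposal 3 wins 18–6.
  Proposal 7 vs Proposal 6: Proposal 6 wins 13–11.
  Proposal 7 vs Proposal 5: Proposal 5 wins 13–11.
  Proposal 7 vs Proposal 8: Proposal 8 wins 13–11.
  Proposal 1 vs Proposal 3: Proposal 3 wins 18–6.
  Proposal 1 vs Proposal 6: Proposal 6 wins 24–0.
  Proposal 1 vs Proposal 5: Proposal 5 wins 18–6.
  Proposal 1 vs Proposal 8: Proposal 8 wins 24–0.
  Proposal 3 vs Proposal 6: Proposal 6 wins 19–5.
  Proposal 3 vs Proposal 5: Proposal 3 wins 24–0.
  Proposal 3 vs Proposal 8: Proposal 8 wins 19–5.
  Proposal 6 vs Proposal 5: Proposal 6 wins 24–0.
  Proposal 6 vs Proposal 8: Proposal 6 wins 13–11.
  Proposal 5 vs Proposal 8: Proposal 8 wins 24–0.
Copeland scores (wins − losses):
  Proposal 7: 1 − 4 = -3
  Proposal 1: 0 − 5 = -5
  Proposal 3: 3 − 2 = 1
  Proposal 6: 5 − 0 = 5
  Proposal 5: 2 − 3 = -1
  Proposal 8: 4 − 1 = 3
Proposal 6 has the best Copeland score.

Proposal 6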